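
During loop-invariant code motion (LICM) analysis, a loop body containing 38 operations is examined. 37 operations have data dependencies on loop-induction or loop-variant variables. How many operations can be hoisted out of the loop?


Invariant candidates = total - loop-dependent
= 38 - 37 = 1

1


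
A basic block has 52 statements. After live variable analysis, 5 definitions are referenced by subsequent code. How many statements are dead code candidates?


Dead code = total statements - live definitions
= 52 - 5 = 47

47


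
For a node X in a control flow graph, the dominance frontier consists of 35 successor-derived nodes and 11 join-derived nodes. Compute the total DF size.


DF(X) = direct successor contributions + join point contributions
= 35 + 11 = 46

46


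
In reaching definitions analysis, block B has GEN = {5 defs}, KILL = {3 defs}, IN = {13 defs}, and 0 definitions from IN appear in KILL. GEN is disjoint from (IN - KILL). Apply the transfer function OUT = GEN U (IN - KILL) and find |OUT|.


IN - KILL: 13 - 0 = 13 surviving definitions
OUT = GEN + surviving = 5 + 13 = 18

18


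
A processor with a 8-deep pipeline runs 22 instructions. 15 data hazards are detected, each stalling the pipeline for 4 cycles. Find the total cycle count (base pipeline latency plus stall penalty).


Base cycles = 8 + 22 - 1 = 29
Total stalls = 15 * 4 = 60
Total = 29 + 60 = 89

89


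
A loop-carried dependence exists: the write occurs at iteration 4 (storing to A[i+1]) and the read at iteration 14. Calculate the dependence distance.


Distance = read iteration - write iteration
= 14 - 4 = 10

10


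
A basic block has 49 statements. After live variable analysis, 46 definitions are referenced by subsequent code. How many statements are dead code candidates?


Dead code = total statements - live definitions
= 49 - 46 = 3

3


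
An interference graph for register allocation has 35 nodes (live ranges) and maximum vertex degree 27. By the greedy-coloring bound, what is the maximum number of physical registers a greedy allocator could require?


Greedy coloring never needs more than (max_degree + 1) colors: when coloring a vertex, at most max_degree neighbors are already colored.
Upper bound = 27 + 1 = 28

28


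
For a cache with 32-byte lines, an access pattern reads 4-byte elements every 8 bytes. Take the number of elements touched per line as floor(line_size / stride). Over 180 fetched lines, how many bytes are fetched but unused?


Elements per line = floor(32 / 8) = 4
Bytes used per line = 4 * 4 = 16
Wasted per line = 32 - 16 = 16
Total wasted = 16 * 180 = 2880

2880


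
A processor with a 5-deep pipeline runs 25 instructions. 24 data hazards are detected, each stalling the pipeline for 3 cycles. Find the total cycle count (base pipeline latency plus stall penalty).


Base cycles = 5 + 25 - 1 = 29
Total stalls = 24 * 3 = 72
Total = 29 + 72 = 101

101


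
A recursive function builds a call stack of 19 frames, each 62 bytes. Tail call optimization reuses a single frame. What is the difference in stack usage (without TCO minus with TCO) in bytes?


Without TCO: 19 * 62 = 1178 bytes
With TCO: reuse 1 frame = 62 bytes
Savings = 1178 - 62 = 1116

1116


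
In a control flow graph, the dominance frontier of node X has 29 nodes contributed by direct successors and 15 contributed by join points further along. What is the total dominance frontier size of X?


DF(X) = direct successor contributions + join point contributions
= 29 + 15 = 44

44


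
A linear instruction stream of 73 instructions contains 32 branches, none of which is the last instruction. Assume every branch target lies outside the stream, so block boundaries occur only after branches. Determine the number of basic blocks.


With no in-sequence branch targets, the leaders are the first instruction plus the instruction after each branch.
Number of basic blocks = branches + 1
= 32 + 1 = 33

33


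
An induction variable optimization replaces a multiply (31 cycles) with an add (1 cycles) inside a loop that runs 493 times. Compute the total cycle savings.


Per-iteration saving = 31 - 1 = 30
Total saved = 493 * 30 = 14790

14790


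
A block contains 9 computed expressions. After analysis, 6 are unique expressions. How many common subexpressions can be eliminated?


CSE count = total expressions - unique expressions
= 9 - 6 = 3

3


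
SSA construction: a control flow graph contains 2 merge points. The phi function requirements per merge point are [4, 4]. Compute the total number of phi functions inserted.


Total phi functions = sum of phi functions at each join node
= 4 + 4 = 8

8


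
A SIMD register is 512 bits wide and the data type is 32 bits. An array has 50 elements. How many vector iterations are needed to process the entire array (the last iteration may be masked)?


Width = 512 / 32 = 16 elements per vector op
Iterations = ceil(50 / 16) = 4

4


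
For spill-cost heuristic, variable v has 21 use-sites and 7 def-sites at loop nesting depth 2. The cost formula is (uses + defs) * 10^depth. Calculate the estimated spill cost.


uses + defs = 21 + 7 = 28
10^2 = 100
Spill cost = 28 * 100 = 2800

2800


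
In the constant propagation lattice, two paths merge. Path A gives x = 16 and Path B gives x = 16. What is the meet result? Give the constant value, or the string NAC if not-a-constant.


Meet operation: if both paths give the same constant, result is that constant; if they differ, result is NAC (not-a-constant).
Path A: 16, Path B: 16 -> equal
Result: constant -> 16

16


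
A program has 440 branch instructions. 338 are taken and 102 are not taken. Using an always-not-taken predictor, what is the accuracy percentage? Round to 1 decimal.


Predictor: always-not-taken
Correct predictions = 102
Accuracy = 102 / 440 * 100 = 23.2%

23.2


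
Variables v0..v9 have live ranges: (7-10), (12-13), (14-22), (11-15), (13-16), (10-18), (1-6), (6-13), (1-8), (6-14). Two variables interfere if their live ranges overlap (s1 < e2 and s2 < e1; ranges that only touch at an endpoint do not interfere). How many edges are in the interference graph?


Check all pairs for overlapping intervals.
Two intervals (s1,e1) and (s2,e2) overlap if s1 < e2 and s2 < e1.
v0 (7-10) vs v1..v9: overlaps v7, v8, v9 -> 3
v1 (12-13) vs v2..v9: overlaps v3, v5, v7, v9 -> 4
v2 (14-22) vs v3..v9: overlaps v3, v4, v5 -> 3
v3 (11-15) vs v4..v9: overlaps v4, v5, v7, v9 -> 4
v4 (13-16) vs v5..v9: overlaps v5, v9 -> 2
v5 (10-18) vs v6..v9: overlaps v7, v9 -> 2
v6 (1-6) vs v7..v9: overlaps v8 -> 1
v7 (6-13) vs v8..v9: overlaps v8, v9 -> 2
v8 (1-8) vs v9: overlaps v9 -> 1
Total overlapping pairs = 3 + 4 + 3 + 4 + 2 + 2 + 1 + 2 + 1 = 22

22


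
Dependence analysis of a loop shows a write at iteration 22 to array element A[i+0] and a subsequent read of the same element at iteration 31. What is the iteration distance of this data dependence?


Distance = read iteration - write iteration
= 31 - 22 = 9

9


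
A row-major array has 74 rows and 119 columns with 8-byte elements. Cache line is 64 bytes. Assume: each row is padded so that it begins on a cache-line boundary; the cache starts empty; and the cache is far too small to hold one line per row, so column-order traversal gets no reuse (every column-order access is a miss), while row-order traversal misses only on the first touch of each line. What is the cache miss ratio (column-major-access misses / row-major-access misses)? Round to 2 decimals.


Each row occupies 119 * 8 = 952 bytes and starts on a line boundary, so it spans ceil(952 / 64) = 15 cache lines.
Row-major traversal misses (one per line touched): 74 * ceil(119 * 8 / 64) = 1110
Column-major traversal misses (no reuse, every access misses): 74 * 119 = 8806
Ratio = 8806 / 1110 = 7.93

7.93


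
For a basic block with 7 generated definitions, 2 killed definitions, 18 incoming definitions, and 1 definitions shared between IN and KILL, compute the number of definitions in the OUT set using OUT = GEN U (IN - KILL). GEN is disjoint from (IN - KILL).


IN - KILL: 18 - 1 = 17 surviving definitions
OUT = GEN + surviving = 7 + 17 = 24

24


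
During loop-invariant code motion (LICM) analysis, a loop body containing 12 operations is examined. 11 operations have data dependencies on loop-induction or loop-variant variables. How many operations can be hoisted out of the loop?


Invariant candidates = total - loop-dependent
= 12 - 11 = 1

1


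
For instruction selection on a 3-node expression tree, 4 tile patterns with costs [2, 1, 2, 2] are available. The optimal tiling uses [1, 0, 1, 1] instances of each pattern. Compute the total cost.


Total cost = sum(count_i * cost_i)
= 1*2 + 0*1 + 1*2 + 1*2
= 6

6


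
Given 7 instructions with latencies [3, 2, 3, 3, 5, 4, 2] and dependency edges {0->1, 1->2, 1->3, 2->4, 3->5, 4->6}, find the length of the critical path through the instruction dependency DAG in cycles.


Compute longest path through dependency graph: dist(Ik) = max over predecessors of dist + latency(Ik).
dist(I0) = latency 3 = 3
dist(I1) = dist(I0) + 2 = 3 + 2 = 5
dist(I2) = dist(I1) + 3 = 5 + 3 = 8
dist(I3) = dist(I1) + 3 = 5 + 3 = 8
dist(I4) = dist(I2) + 5 = 8 + 5 = 13
dist(I5) = dist(I3) + 4 = 8 + 4 = 12
dist(I6) = dist(I4) + 2 = 13 + 2 = 15
Critical path = max dist = 15

15


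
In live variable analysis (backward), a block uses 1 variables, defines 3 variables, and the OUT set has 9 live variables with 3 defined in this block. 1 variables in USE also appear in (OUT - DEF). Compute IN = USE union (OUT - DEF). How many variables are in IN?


OUT - DEF: 9 - 3 = 6
|IN| = |USE| + |OUT - DEF| - |USE ∩ (OUT - DEF)| = 1 + 6 - 1 = 6

6


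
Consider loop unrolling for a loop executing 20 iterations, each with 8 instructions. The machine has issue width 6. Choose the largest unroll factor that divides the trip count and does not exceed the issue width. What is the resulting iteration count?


Largest divisor of 20 <= 6 is 5
New iterations = 20 / 5 = 4

4


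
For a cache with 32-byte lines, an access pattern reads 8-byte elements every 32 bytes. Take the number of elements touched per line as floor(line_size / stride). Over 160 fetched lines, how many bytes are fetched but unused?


Elements per line = floor(32 / 32) = 1
Bytes used per line = 1 * 8 = 8
Wasted per line = 32 - 8 = 24
Total wasted = 24 * 160 = 3840

3840


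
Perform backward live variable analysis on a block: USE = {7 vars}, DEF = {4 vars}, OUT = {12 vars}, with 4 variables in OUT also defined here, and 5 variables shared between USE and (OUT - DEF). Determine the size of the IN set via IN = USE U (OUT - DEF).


OUT - DEF: 12 - 4 = 8
|IN| = |USE| + |OUT - DEF| - |USE ∩ (OUT - DEF)| = 7 + 8 - 5 = 10

10


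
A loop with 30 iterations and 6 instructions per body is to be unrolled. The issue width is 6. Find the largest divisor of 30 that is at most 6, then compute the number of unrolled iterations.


Largest divisor of 30 <= 6 is 6
New iterations = 30 / 6 = 5

5


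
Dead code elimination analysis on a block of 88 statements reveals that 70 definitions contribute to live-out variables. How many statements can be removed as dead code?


Dead code = total statements - live definitions
= 88 - 70 = 18

18


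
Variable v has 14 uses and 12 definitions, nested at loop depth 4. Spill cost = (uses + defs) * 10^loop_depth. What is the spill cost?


uses + defs = 14 + 12 = 26
10^4 = 10000
Spill cost = 26 * 10000 = 260000

260000


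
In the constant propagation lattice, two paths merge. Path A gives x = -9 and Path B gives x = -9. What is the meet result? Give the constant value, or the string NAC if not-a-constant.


Meet operation: if both paths give the same constant, result is that constant; if they differ, result is NAC (not-a-constant).
Path A: -9, Path B: -9 -> equal
Result: constant -> -9

-9


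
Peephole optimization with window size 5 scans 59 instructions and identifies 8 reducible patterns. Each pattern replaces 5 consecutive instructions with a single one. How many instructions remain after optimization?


Each match removes 4 instructions.
Total removed = 8 * 4 = 32
Remaining = 59 - 32 = 27

27


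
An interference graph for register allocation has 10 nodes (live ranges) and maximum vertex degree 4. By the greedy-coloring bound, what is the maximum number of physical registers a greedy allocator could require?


Greedy coloring never needs more than (max_degree + 1) colors: when coloring a vertex, at most max_degree neighbors are already colored.
Upper bound = 4 + 1 = 5

5


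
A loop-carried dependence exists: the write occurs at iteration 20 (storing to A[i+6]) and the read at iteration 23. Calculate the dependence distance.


Distance = read iteration - write iteration
= 23 - 20 = 3

3


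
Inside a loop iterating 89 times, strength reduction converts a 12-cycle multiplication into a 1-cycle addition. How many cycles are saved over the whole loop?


Per-iteration saving = 12 - 1 = 11
Total saved = 89 * 11 = 979

979


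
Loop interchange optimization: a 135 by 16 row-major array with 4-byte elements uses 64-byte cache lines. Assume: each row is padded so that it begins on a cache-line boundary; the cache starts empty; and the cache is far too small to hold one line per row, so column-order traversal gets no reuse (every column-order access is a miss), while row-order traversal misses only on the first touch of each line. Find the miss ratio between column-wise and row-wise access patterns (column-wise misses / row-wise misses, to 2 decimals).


Each row occupies 16 * 4 = 64 bytes and starts on a line boundary, so it spans ceil(64 / 64) = 1 cache lines.
Row-major traversal misses (one per line touched): 135 * ceil(16 * 4 / 64) = 135
Column-major traversal misses (no reuse, every access misses): 135 * 16 = 2160
Ratio = 2160 / 135 = 16.0

16.0


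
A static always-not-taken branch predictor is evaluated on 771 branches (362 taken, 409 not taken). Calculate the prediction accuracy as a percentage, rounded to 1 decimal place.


Predictor: always-not-taken
Correct predictions = 409
Accuracy = 409 / 771 * 100 = 53.0%

53.0


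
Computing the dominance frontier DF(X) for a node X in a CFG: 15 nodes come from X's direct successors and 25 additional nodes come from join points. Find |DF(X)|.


DF(X) = direct successor contributions + join point contributions
= 15 + 25 = 40

40


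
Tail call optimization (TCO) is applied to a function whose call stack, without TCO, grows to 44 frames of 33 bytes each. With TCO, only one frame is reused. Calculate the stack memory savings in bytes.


Without TCO: 44 * 33 = 1452 bytes
With TCO: reuse 1 frame = 33 bytes
Savings = 1452 - 33 = 1419

1419


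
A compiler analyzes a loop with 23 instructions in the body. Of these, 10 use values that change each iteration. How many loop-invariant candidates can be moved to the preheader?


Invariant candidates = total - loop-dependent
= 23 - 10 = 13

13


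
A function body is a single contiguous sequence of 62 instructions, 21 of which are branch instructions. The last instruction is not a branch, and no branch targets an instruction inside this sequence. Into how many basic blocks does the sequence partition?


With no in-sequence branch targets, the leaders are the first instruction plus the instruction after each branch.
Number of basic blocks = branches + 1
= 21 + 1 = 22

22


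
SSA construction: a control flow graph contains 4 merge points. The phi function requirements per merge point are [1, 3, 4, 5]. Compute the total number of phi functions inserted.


Total phi functions = sum of phi functions at each join node
= 1 + 3 + 4 + 5 = 13

13


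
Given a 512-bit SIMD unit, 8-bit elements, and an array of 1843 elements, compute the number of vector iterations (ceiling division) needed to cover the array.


Width = 512 / 8 = 64 elements per vector op
Iterations = ceil(1843 / 64) = 29

29


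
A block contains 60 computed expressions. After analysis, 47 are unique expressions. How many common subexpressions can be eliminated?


CSE count = total expressions - unique expressions
= 60 - 47 = 13

13


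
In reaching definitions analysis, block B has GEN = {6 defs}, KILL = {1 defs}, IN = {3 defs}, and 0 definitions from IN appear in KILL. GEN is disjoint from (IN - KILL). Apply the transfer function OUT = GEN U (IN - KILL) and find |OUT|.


IN - KILL: 3 - 0 = 3 surviving definitions
OUT = GEN + surviving = 6 + 3 = 9

9


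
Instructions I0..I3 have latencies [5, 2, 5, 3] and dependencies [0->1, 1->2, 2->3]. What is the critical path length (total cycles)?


Compute longest path through dependency graph: dist(Ik) = max over predecessors of dist + latency(Ik).
dist(I0) = latency 5 = 5
dist(I1) = dist(I0) + 2 = 5 + 2 = 7
dist(I2) = dist(I1) + 5 = 7 + 5 = 12
dist(I3) = dist(I2) + 3 = 12 + 3 = 15
Critical path = max dist = 15

15


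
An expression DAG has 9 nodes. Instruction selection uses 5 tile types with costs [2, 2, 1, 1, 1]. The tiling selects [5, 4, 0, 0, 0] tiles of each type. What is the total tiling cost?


Total cost = sum(count_i * cost_i)
= 5*2 + 4*2 + 0*1 + 0*1 + 0*1
= 18

18


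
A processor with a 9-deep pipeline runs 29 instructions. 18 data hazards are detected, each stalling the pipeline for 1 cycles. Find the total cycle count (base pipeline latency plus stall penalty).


Base cycles = 9 + 29 - 1 = 37
Total stalls = 18 * 1 = 18
Total = 37 + 18 = 55

55


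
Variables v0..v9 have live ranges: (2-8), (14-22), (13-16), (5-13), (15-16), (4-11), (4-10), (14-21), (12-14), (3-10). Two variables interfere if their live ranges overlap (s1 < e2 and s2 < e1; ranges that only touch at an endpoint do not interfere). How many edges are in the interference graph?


Check all pairs for overlapping intervals.
Two intervals (s1,e1) and (s2,e2) overlap if s1 < e2 and s2 < e1.
v0 (2-8) vs v1..v9: overlaps v3, v5, v6, v9 -> 4
v1 (14-22) vs v2..v9: overlaps v2, v4, v7 -> 3
v2 (13-16) vs v3..v9: overlaps v4, v7, v8 -> 3
v3 (5-13) vs v4..v9: overlaps v5, v6, v8, v9 -> 4
v4 (15-16) vs v5..v9: overlaps v7 -> 1
v5 (4-11) vs v6..v9: overlaps v6, v9 -> 2
v6 (4-10) vs v7..v9: overlaps v9 -> 1
v7 (14-21) vs v8..v9: overlaps none -> 0
v8 (12-14) vs v9: overlaps none -> 0
Total overlapping pairs = 4 + 3 + 3 + 4 + 1 + 2 + 1 + 0 + 0 = 18

18


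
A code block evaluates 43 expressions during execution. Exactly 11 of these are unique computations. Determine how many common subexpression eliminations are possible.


CSE count = total expressions - unique expressions
= 43 - 11 = 32

32


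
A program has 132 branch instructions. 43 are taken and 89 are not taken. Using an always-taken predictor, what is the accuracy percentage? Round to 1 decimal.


Predictor: always-taken
Correct predictions = 43
Accuracy = 43 / 132 * 100 = 32.6%

32.6


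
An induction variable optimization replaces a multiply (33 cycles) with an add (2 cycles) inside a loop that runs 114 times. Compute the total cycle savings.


Per-iteration saving = 33 - 2 = 31
Total saved = 114 * 31 = 3534

3534


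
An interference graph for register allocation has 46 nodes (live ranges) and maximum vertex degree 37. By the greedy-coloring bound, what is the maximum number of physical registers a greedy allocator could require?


Greedy coloring never needs more than (max_degree + 1) colors: when coloring a vertex, at most max_degree neighbors are already colored.
Upper bound = 37 + 1 = 38

38


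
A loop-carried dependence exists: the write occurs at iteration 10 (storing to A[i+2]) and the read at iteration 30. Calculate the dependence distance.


Distance = read iteration - write iteration
= 30 - 10 = 20

20


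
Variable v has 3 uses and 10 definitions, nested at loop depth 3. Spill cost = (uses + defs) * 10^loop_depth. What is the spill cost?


uses + defs = 3 + 10 = 13
10^3 = 1000
Spill cost = 13 * 1000 = 13000

13000


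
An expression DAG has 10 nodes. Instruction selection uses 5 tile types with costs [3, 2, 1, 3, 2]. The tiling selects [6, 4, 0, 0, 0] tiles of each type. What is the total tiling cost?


Total cost = sum(count_i * cost_i)
= 6*3 + 4*2 + 0*1 + 0*3 + 0*2
= 26

26


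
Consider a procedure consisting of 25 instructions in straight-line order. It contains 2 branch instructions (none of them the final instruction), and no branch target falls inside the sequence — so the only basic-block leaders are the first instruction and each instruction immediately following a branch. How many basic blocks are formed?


With no in-sequence branch targets, the leaders are the first instruction plus the instruction after each branch.
Number of basic blocks = branches + 1
= 2 + 1 = 3

3


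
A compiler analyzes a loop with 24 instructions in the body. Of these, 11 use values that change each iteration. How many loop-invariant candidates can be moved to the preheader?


Invariant candidates = total - loop-dependent
= 24 - 11 = 13

13


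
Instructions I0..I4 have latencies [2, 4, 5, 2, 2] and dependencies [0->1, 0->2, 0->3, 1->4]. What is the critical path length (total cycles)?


Compute longest path through dependency graph: dist(Ik) = max over predecessors of dist + latency(Ik).
dist(I0) = latency 2 = 2
dist(I1) = dist(I0) + 4 = 2 + 4 = 6
dist(I2) = dist(I0) + 5 = 2 + 5 = 7
dist(I3) = dist(I0) + 2 = 2 + 2 = 4
dist(I4) = dist(I1) + 2 = 6 + 2 = 8
Critical path = max dist = 8

8


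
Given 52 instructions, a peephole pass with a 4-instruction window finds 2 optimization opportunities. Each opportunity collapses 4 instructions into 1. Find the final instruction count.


Each match removes 3 instructions.
Total removed = 2 * 3 = 6
Remaining = 52 - 6 = 46

46


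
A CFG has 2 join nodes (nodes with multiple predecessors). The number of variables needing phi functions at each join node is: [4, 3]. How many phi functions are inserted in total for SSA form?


Total phi functions = sum of phi functions at each join node
= 4 + 3 = 7

7


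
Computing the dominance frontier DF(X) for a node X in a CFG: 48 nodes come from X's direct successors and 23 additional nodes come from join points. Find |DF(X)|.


DF(X) = direct successor contributions + join point contributions
= 48 + 23 = 71

71


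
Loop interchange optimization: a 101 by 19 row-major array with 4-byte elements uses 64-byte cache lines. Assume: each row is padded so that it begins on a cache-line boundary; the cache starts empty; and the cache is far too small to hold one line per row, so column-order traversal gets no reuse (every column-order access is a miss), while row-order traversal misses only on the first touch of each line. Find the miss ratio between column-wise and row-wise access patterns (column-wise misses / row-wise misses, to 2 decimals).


Each row occupies 19 * 4 = 76 bytes and starts on a line boundary, so it spans ceil(76 / 64) = 2 cache lines.
Row-major traversal misses (one per line touched): 101 * ceil(19 * 4 / 64) = 202
Column-major traversal misses (no reuse, every access misses): 101 * 19 = 1919
Ratio = 1919 / 202 = 9.5

9.5


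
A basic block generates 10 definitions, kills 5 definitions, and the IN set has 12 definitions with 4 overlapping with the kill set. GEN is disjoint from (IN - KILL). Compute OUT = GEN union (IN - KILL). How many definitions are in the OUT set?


IN - KILL: 12 - 4 = 8 surviving definitions
OUT = GEN + surviving = 10 + 8 = 18

18


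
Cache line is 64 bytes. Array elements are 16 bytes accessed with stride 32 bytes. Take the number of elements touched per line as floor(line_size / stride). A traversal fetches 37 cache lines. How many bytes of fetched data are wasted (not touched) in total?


Elements per line = floor(64 / 32) = 2
Bytes used per line = 2 * 16 = 32
Wasted per line = 64 - 32 = 32
Total wasted = 32 * 37 = 1184

1184


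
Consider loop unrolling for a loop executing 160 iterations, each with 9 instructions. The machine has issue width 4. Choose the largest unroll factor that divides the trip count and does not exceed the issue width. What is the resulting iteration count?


Largest divisor of 160 <= 4 is 4
New iterations = 160 / 4 = 40

40


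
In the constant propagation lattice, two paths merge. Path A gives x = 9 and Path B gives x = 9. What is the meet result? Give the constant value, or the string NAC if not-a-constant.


Meet operation: if both paths give the same constant, result is that constant; if they differ, result is NAC (not-a-constant).
Path A: 9, Path B: 9 -> equal
Result: constant -> 9

9


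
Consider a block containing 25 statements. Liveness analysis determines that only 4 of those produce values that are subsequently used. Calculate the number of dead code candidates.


Dead code = total statements - live definitions
= 25 - 4 = 21

21


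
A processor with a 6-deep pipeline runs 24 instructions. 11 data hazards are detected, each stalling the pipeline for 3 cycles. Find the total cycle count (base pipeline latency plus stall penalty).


Base cycles = 6 + 24 - 1 = 29
Total stalls = 11 * 3 = 33
Total = 29 + 33 = 62

62


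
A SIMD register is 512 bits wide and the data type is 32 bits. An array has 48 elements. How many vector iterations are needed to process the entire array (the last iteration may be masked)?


Width = 512 / 32 = 16 elements per vector op
Iterations = ceil(48 / 16) = 3

3


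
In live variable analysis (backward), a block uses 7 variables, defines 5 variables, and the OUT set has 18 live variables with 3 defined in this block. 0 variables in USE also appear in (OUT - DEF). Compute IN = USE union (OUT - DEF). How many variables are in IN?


OUT - DEF: 18 - 3 = 15
|IN| = |USE| + |OUT - DEF| - |USE ∩ (OUT - DEF)| = 7 + 15 - 0 = 22

22


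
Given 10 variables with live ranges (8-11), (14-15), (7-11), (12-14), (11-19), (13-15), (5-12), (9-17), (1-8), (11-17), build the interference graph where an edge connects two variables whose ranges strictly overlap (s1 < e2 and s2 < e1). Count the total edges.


Check all pairs for overlapping intervals.
Two intervals (s1,e1) and (s2,e2) overlap if s1 < e2 and s2 < e1.
v0 (8-11) vs v1..v9: overlaps v2, v6, v7 -> 3
v1 (14-15) vs v2..v9: overlaps v4, v5, v7, v9 -> 4
v2 (7-11) vs v3..v9: overlaps v6, v7, v8 -> 3
v3 (12-14) vs v4..v9: overlaps v4, v5, v7, v9 -> 4
v4 (11-19) vs v5..v9: overlaps v5, v6, v7, v9 -> 4
v5 (13-15) vs v6..v9: overlaps v7, v9 -> 2
v6 (5-12) vs v7..v9: overlaps v7, v8, v9 -> 3
v7 (9-17) vs v8..v9: overlaps v9 -> 1
v8 (1-8) vs v9: overlaps none -> 0
Total overlapping pairs = 3 + 4 + 3 + 4 + 4 + 2 + 3 + 1 + 0 = 24

24


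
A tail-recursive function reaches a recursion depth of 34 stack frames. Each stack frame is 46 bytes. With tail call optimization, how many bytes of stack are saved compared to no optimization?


Without TCO: 34 * 46 = 1564 bytes
With TCO: reuse 1 frame = 46 bytes
Savings = 1564 - 46 = 1518

1518


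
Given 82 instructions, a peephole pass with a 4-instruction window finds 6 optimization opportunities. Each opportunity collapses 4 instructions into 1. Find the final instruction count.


Each match removes 3 instructions.
Total removed = 6 * 3 = 18
Remaining = 82 - 18 = 64

64


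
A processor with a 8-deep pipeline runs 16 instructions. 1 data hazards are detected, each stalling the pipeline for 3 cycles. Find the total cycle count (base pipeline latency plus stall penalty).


Base cycles = 8 + 16 - 1 = 23
Total stalls = 1 * 3 = 3
Total = 23 + 3 = 26

26


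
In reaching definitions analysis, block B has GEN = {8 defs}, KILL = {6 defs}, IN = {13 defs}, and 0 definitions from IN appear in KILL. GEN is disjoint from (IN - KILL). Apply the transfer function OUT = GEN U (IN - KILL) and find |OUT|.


IN - KILL: 13 - 0 = 13 surviving definitions
OUT = GEN + surviving = 8 + 13 = 21

21


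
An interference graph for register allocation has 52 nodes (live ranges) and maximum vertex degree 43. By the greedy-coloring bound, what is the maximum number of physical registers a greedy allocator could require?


Greedy coloring never needs more than (max_degree + 1) colors: when coloring a vertex, at most max_degree neighbors are already colored.
Upper bound = 43 + 1 = 44

44


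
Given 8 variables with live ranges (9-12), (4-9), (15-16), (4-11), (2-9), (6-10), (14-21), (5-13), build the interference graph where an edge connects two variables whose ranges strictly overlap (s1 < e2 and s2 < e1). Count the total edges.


Check all pairs for overlapping intervals.
Two intervals (s1,e1) and (s2,e2) overlap if s1 < e2 and s2 < e1.
v0 (9-12) vs v1..v7: overlaps v3, v5, v7 -> 3
v1 (4-9) vs v2..v7: overlaps v3, v4, v5, v7 -> 4
v2 (15-16) vs v3..v7: overlaps v6 -> 1
v3 (4-11) vs v4..v7: overlaps v4, v5, v7 -> 3
v4 (2-9) vs v5..v7: overlaps v5, v7 -> 2
v5 (6-10) vs v6..v7: overlaps v7 -> 1
v6 (14-21) vs v7: overlaps none -> 0
Total overlapping pairs = 3 + 4 + 1 + 3 + 2 + 1 + 0 = 14

14


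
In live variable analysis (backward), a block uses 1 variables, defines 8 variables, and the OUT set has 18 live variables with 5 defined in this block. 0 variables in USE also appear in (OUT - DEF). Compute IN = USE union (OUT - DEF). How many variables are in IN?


OUT - DEF: 18 - 5 = 13
|IN| = |USE| + |OUT - DEF| - |USE ∩ (OUT - DEF)| = 1 + 13 - 0 = 14

14


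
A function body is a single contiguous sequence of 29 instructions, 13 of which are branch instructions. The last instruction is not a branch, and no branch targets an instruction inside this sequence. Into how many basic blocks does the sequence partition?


With no in-sequence branch targets, the leaders are the first instruction plus the instruction after each branch.
Number of basic blocks = branches + 1
= 13 + 1 = 14

14


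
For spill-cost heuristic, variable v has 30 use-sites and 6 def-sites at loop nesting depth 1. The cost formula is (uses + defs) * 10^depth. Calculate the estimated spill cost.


uses + defs = 30 + 6 = 36
10^1 = 10
Spill cost = 36 * 10 = 360

360


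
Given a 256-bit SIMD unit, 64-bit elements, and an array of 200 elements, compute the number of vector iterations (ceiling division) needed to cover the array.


Width = 256 / 64 = 4 elements per vector op
Iterations = ceil(200 / 4) = 50

50


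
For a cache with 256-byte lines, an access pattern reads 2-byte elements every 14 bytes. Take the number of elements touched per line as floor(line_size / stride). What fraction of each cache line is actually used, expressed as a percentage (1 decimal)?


Elements per cache line = floor(256 / 14) = 18
Bytes used = 18 * 2 = 36
Utilization = 36 / 256 * 100 = 14.1%

14.1


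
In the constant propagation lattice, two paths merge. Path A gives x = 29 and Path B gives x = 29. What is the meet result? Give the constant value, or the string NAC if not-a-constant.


Meet operation: if both paths give the same constant, result is that constant; if they differ, result is NAC (not-a-constant).
Path A: 29, Path B: 29 -> equal
Result: constant -> 29

29


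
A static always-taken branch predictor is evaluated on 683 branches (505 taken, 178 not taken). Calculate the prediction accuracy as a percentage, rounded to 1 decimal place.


Predictor: always-taken
Correct predictions = 505
Accuracy = 505 / 683 * 100 = 73.9%

73.9


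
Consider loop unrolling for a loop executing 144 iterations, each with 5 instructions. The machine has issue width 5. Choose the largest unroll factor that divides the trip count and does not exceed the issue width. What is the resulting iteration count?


Largest divisor of 144 <= 5 is 4
New iterations = 144 / 4 = 36

36


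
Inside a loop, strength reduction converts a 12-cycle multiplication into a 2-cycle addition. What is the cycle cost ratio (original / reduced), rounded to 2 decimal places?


Ratio = mult_cost / add_cost = 12 / 2 = 6.0

6.0


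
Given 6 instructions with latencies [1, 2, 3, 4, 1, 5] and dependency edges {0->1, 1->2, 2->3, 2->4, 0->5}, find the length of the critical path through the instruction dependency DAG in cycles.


Compute longest path through dependency graph: dist(Ik) = max over predecessors of dist + latency(Ik).
dist(I0) = latency 1 = 1
dist(I1) = dist(I0) + 2 = 1 + 2 = 3
dist(I2) = dist(I1) + 3 = 3 + 3 = 6
dist(I3) = dist(I2) + 4 = 6 + 4 = 10
dist(I4) = dist(I2) + 1 = 6 + 1 = 7
dist(I5) = dist(I0) + 5 = 1 + 5 = 6
Critical path = max dist = 10

10


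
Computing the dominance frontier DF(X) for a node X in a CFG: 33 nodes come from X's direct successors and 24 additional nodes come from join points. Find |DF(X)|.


DF(X) = direct successor contributions + join point contributions
= 33 + 24 = 57

57


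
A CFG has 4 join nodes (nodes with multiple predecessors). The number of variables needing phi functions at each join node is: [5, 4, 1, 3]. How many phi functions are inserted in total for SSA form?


Total phi functions = sum of phi functions at each join node
= 5 + 4 + 1 + 3 = 13

13


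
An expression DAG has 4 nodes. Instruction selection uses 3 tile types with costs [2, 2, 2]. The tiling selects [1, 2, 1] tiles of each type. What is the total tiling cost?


Total cost = sum(count_i * cost_i)
= 1*2 + 2*2 + 1*2
= 8

8


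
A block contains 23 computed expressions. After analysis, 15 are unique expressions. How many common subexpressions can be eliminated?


CSE count = total expressions - unique expressions
= 23 - 15 = 8

8


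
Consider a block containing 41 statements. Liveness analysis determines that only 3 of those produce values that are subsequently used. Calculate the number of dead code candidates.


Dead code = total statements - live definitions
= 41 - 3 = 38

38


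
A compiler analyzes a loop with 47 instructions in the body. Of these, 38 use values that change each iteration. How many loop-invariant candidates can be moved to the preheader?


Invariant candidates = total - loop-dependent
= 47 - 38 = 9

9


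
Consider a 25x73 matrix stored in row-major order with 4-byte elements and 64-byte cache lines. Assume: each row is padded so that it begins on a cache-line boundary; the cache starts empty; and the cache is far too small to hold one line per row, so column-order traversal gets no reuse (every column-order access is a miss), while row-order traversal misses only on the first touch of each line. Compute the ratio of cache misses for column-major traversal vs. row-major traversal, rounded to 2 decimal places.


Each row occupies 73 * 4 = 292 bytes and starts on a line boundary, so it spans ceil(292 / 64) = 5 cache lines.
Row-major traversal misses (one per line touched): 25 * ceil(73 * 4 / 64) = 125
Column-major traversal misses (no reuse, every access misses): 25 * 73 = 1825
Ratio = 1825 / 125 = 14.6

14.6


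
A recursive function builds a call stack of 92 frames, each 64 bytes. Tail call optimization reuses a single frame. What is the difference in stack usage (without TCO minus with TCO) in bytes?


Without TCO: 92 * 64 = 5888 bytes
With TCO: reuse 1 frame = 64 bytes
Savings = 5888 - 64 = 5824

5824


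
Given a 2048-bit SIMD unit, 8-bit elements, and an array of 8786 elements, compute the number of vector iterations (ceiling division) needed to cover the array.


Width = 2048 / 8 = 256 elements per vector op
Iterations = ceil(8786 / 256) = 35

35


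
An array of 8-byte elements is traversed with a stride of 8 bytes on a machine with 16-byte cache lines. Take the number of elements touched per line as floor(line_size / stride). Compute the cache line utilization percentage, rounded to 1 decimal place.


Elements per cache line = floor(16 / 8) = 2
Bytes used = 2 * 8 = 16
Utilization = 16 / 16 * 100 = 100.0%

100.0


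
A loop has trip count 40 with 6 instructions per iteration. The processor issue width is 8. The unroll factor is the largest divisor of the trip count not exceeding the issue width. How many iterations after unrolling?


Largest divisor of 40 <= 8 is 8
New iterations = 40 / 8 = 5

5


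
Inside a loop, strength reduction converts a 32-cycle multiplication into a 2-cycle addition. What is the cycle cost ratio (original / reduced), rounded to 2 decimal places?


Ratio = mult_cost / add_cost = 32 / 2 = 16.0

16.0


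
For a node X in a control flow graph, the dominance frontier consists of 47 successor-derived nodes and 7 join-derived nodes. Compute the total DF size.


DF(X) = direct successor contributions + join point contributions
= 47 + 7 = 54

54


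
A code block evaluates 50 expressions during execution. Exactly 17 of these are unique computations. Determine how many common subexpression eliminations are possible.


CSE count = total expressions - unique expressions
= 50 - 17 = 33

33


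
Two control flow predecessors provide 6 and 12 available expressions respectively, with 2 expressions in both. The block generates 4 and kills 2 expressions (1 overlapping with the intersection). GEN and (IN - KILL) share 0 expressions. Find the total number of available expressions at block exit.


IN = intersection of predecessors = 2
IN - KILL = 2 - 1 = 1
|OUT| = |GEN| + |IN - KILL| - |GEN ∩ (IN - KILL)| = 4 + 1 - 0 = 5

5


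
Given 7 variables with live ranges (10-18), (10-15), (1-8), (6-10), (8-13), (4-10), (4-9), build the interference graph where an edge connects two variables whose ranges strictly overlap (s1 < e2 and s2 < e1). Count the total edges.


Check all pairs for overlapping intervals.
Two intervals (s1,e1) and (s2,e2) overlap if s1 < e2 and s2 < e1.
v0 (10-18) vs v1..v6: overlaps v1, v4 -> 2
v1 (10-15) vs v2..v6: overlaps v4 -> 1
v2 (1-8) vs v3..v6: overlaps v3, v5, v6 -> 3
v3 (6-10) vs v4..v6: overlaps v4, v5, v6 -> 3
v4 (8-13) vs v5..v6: overlaps v5, v6 -> 2
v5 (4-10) vs v6: overlaps v6 -> 1
Total overlapping pairs = 2 + 1 + 3 + 3 + 2 + 1 = 12

12


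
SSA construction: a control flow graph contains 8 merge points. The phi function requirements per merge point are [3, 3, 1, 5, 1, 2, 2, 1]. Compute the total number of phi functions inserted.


Total phi functions = sum of phi functions at each join node
= 3 + 3 + 1 + 5 + 1 + 2 + 2 + 1 = 18

18


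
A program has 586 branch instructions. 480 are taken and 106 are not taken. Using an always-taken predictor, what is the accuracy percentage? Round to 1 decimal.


Predictor: always-taken
Correct predictions = 480
Accuracy = 480 / 586 * 100 = 81.9%

81.9


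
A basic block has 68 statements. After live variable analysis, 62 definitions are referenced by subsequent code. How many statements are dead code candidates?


Dead code = total statements - live definitions
= 68 - 62 = 6

6


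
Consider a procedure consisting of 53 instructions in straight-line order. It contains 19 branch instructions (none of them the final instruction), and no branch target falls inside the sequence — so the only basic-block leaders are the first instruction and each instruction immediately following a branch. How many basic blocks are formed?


With no in-sequence branch targets, the leaders are the first instruction plus the instruction after each branch.
Number of basic blocks = branches + 1
= 19 + 1 = 20

20


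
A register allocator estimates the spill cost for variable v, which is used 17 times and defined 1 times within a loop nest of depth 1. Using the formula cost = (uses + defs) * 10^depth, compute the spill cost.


uses + defs = 17 + 1 = 18
10^1 = 10
Spill cost = 18 * 10 = 180

180


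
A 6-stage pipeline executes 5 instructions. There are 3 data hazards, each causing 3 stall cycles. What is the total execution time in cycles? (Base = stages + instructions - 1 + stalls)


Base cycles = 6 + 5 - 1 = 10
Total stalls = 3 * 3 = 9
Total = 10 + 9 = 19

19


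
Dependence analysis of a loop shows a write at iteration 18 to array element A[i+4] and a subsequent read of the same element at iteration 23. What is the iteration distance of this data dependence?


Distance = read iteration - write iteration
= 23 - 18 = 5

5
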